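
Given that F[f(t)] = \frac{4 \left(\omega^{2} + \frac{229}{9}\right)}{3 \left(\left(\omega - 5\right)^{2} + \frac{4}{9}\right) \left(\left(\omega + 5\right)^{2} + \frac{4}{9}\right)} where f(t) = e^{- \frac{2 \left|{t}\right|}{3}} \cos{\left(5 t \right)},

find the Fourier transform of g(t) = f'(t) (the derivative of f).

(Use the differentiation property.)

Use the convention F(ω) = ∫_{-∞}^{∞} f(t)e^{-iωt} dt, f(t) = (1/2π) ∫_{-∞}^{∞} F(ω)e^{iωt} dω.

F[g](ω) = \frac{12 i \omega \left(9 \omega^{2} + 229\right)}{81 \omega^{4} - 3978 \omega^{2} + 52441}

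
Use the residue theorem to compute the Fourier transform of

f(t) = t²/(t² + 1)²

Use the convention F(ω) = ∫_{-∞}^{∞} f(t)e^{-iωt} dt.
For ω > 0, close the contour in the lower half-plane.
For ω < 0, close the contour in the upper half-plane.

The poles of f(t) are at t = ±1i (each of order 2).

Let g(z) = f(z)e^{-iωz}; for large |z| the factor e^{-iωz} decays in the lower half-plane when ω > 0 and in the upper half-plane when ω < 0.

Case ω > 0 (lower half-plane, clockwise contour ⇒ F(ω) = -2πi·ΣRes):
  Res_{z = - i} g(z) = \frac{i \left(1 - \omega\right) e^{- \omega}}{4} (pole of order 2)
  F(ω) = -2πi·ΣRes = \frac{\pi \left(1 - \omega\right) e^{- \omega}}{2}

Case ω < 0 (upper half-plane, counterclockwise contour ⇒ F(ω) = +2πi·ΣRes):
  Res_{z = i} g(z) = \frac{i \left(- \omega - 1\right) e^{\omega}}{4} (pole of order 2)
  F(ω) = 2πi·ΣRes = \frac{\pi \left(\omega + 1\right) e^{\omega}}{2}

Both cases combine into a single formula in |ω|:

F(ω) = \frac{\pi \left(1 - \left|{\omega}\right|\right) e^{- \left|{\omega}\right|}}{2}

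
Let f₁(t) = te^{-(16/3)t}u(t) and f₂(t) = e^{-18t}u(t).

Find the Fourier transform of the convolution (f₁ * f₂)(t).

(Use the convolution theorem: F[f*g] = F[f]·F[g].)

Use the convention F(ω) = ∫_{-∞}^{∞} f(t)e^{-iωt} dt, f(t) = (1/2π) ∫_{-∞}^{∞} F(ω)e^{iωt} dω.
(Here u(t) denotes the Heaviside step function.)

F[f₁*f₂](ω) = \frac{9}{\left(i \omega + 18\right) \left(3 i \omega + 16\right)^{2}}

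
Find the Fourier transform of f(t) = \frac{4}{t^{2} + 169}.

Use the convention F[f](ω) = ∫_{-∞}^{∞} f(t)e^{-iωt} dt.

F(ω) = \frac{4 \pi e^{- 13 \left|{\omega}\right|}}{13}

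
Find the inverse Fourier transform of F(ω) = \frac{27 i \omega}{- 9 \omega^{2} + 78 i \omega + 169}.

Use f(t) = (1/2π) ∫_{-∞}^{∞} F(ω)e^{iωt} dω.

f(t) = 3 \left(1 - \frac{13 t}{3}\right) e^{- \frac{13 t}{3}} u\left(t\right)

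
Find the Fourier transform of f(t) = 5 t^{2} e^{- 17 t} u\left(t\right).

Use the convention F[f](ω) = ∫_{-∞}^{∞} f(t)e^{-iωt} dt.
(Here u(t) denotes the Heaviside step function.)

F(ω) = \frac{10}{\left(i \omega + 17\right)^{3}}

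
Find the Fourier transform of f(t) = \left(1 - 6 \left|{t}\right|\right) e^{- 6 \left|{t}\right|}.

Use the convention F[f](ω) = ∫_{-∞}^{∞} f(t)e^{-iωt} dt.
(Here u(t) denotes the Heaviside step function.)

F(ω) = \frac{24 \omega^{2}}{\left(\omega^{2} + 36\right)^{2}}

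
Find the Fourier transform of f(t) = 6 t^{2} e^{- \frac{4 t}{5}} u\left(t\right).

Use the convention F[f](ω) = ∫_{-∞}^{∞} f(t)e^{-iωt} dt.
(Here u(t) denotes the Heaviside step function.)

F(ω) = \frac{1500}{\left(5 i \omega + 4\right)^{3}}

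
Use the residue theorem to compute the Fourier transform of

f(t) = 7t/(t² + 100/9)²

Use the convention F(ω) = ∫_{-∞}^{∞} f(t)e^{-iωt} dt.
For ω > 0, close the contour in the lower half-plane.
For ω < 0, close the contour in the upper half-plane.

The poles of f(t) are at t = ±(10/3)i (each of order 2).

Let g(z) = f(z)e^{-iωz}; for large |z| the factor e^{-iωz} decays in the lower half-plane when ω > 0 and in the upper half-plane when ω < 0.

Case ω > 0 (lower half-plane, clockwise contour ⇒ F(ω) = -2πi·ΣRes):
  Res_{z = - \frac{10 i}{3}} g(z) = \frac{21 \omega e^{- \frac{10 \omega}{3}}}{40} (pole of order 2)
  F(ω) = -2πi·ΣRes = - \frac{21 i \pi \omega e^{- \frac{10 \omega}{3}}}{20}

Case ω < 0 (upper half-plane, counterclockwise contour ⇒ F(ω) = +2πi·ΣRes):
  Res_{z = \frac{10 i}{3}} g(z) = - \frac{21 \omega e^{\frac{10 \omega}{3}}}{40} (pole of order 2)
  F(ω) = 2πi·ΣRes = - \frac{21 i \pi \omega e^{\frac{10 \omega}{3}}}{20}

Both cases combine into a single formula in |ω|:

F(ω) = - \frac{21 i \pi \omega e^{- \frac{10 \left|{\omega}\right|}{3}}}{20}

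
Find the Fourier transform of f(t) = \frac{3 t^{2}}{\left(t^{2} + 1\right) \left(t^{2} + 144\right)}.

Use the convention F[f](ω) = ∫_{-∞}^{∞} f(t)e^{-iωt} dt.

F(ω) = \frac{3 \pi \left(12 - e^{11 \left|{\omega}\right|}\right) e^{- 12 \left|{\omega}\right|}}{143}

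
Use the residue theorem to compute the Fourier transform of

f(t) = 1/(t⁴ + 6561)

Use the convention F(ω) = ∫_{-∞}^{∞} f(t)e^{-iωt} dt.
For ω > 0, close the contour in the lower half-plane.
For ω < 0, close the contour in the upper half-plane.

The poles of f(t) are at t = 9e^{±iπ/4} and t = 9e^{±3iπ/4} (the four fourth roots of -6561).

Let g(z) = f(z)e^{-iωz}; for large |z| the factor e^{-iωz} decays in the lower half-plane when ω > 0 and in the upper half-plane when ω < 0.

Case ω > 0 (lower half-plane, clockwise contour ⇒ F(ω) = -2πi·ΣRes):
  Res_{z = - \frac{9 \sqrt{2}}{2} - \frac{9 \sqrt{2} i}{2}} g(z) = \frac{\sqrt{2} i \left(1 - i\right) e^{\frac{9 \sqrt{2} \omega \left(-1 + i\right)}{2}}}{5832}
  Res_{z = \frac{9 \sqrt{2}}{2} - \frac{9 \sqrt{2} i}{2}} g(z) = \frac{\sqrt{2} i \left(1 + i\right) e^{- \frac{9 \sqrt{2} \omega \left(1 + i\right)}{2}}}{5832}
  F(ω) = -2πi·ΣRes = \frac{\sqrt{2} \pi \left(1 - i\right) \left(e^{9 \sqrt{2} i \omega} + i\right) e^{- \frac{9 \sqrt{2} \omega \left(1 + i\right)}{2}}}{2916} = \frac{\pi e^{- \frac{9 \sqrt{2} \omega}{2}} \sin{\left(\frac{9 \sqrt{2} \omega}{2} + \frac{\pi}{4} \right)}}{729}

Case ω < 0 (upper half-plane, counterclockwise contour ⇒ F(ω) = +2πi·ΣRes):
  Res_{z = \frac{9 \sqrt{2}}{2} + \frac{9 \sqrt{2} i}{2}} g(z) = \frac{\sqrt{2} i \left(-1 + i\right) e^{\frac{9 \sqrt{2} \omega \left(1 - i\right)}{2}}}{5832}
  Res_{z = - \frac{9 \sqrt{2}}{2} + \frac{9 \sqrt{2} i}{2}} g(z) = \frac{\sqrt{2} \left(1 - i\right) e^{\frac{9 \sqrt{2} \omega \left(1 + i\right)}{2}}}{5832}
  F(ω) = 2πi·ΣRes = - \frac{\sqrt{2} i \pi \left(i \left(1 - i\right) e^{\frac{9 \sqrt{2} \omega \left(1 - i\right)}{2}} - \left(1 - i\right) e^{\frac{9 \sqrt{2} \omega \left(1 + i\right)}{2}}\right)}{2916} = \frac{\pi e^{\frac{9 \sqrt{2} \omega}{2}} \cos{\left(\frac{9 \sqrt{2} \omega}{2} + \frac{\pi}{4} \right)}}{729}

Both cases combine into a single formula in |ω|:

F(ω) = \frac{\pi e^{- \frac{9 \sqrt{2} \left|{\omega}\right|}{2}} \sin{\left(\frac{9 \sqrt{2} \left|{\omega}\right|}{2} + \frac{\pi}{4} \right)}}{729}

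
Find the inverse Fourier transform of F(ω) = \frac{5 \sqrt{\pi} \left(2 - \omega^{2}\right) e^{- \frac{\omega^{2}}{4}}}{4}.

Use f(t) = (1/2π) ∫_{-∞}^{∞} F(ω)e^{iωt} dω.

f(t) = 5 t^{2} e^{- t^{2}}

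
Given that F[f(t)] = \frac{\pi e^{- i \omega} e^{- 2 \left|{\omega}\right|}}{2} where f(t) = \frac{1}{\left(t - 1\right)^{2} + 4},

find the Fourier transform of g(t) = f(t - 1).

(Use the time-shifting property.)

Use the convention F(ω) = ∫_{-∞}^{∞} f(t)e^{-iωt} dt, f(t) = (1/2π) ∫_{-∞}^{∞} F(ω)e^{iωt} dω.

F[g](ω) = \frac{\pi e^{- 2 i \omega - 2 \left|{\omega}\right|}}{2}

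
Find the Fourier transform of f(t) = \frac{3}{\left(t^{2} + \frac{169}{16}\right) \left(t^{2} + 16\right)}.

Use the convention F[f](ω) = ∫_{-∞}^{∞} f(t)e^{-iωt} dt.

F(ω) = - \frac{4 \pi e^{- 4 \left|{\omega}\right|}}{29} + \frac{64 \pi e^{- \frac{13 \left|{\omega}\right|}{4}}}{377}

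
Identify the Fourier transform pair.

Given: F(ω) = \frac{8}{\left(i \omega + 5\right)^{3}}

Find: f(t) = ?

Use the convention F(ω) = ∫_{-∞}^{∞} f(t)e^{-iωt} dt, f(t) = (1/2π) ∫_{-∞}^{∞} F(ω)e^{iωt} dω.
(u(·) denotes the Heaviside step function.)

f(t) = 4 t^{2} e^{- 5 t} u\left(t\right)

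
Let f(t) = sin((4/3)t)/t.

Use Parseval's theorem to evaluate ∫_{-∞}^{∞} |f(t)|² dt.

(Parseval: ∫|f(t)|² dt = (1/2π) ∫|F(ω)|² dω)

∫|f(t)|² dt = \frac{4 \pi}{3}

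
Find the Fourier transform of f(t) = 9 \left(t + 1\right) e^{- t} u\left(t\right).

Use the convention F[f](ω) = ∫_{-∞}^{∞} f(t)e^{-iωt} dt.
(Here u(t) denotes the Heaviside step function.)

F(ω) = \frac{9 \left(- i \omega - 2\right)}{\omega^{2} - 2 i \omega - 1}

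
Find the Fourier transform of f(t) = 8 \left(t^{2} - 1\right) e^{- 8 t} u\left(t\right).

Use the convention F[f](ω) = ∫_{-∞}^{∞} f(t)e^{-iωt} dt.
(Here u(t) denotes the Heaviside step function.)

F(ω) = \frac{8 \left(2 i \omega - \left(i \omega + 8\right)^{3} + 16\right)}{\left(i \omega + 8\right)^{4}}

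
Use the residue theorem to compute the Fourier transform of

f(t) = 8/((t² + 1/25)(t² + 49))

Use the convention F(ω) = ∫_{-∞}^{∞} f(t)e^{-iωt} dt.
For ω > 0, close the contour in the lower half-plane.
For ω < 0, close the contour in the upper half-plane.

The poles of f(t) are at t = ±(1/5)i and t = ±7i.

Let g(z) = f(z)e^{-iωz}; for large |z| the factor e^{-iωz} decays in the lower half-plane when ω > 0 and in the upper half-plane when ω < 0.

Case ω > 0 (lower half-plane, clockwise contour ⇒ F(ω) = -2πi·ΣRes):
  Res_{z = - \frac{i}{5}} g(z) = \frac{125 i e^{- \frac{\omega}{5}}}{306}
  Res_{z = - 7 i} g(z) = - \frac{25 i e^{- 7 \omega}}{2142}
  F(ω) = -2πi·ΣRes = - \frac{25 \pi e^{- 7 \omega}}{1071} + \frac{125 \pi e^{- \frac{\omega}{5}}}{153}

Case ω < 0 (upper half-plane, counterclockwise contour ⇒ F(ω) = +2πi·ΣRes):
  Res_{z = \frac{i}{5}} g(z) = - \frac{125 i e^{\frac{\omega}{5}}}{306}
  Res_{z = 7 i} g(z) = \frac{25 i e^{7 \omega}}{2142}
  F(ω) = 2πi·ΣRes = \frac{25 \pi \left(35 e^{\frac{\omega}{5}} - e^{7 \omega}\right)}{1071}

Both cases combine into a single formula in |ω|:

F(ω) = - \frac{25 \pi e^{- 7 \left|{\omega}\right|}}{1071} + \frac{125 \pi e^{- \frac{\left|{\omega}\right|}{5}}}{153}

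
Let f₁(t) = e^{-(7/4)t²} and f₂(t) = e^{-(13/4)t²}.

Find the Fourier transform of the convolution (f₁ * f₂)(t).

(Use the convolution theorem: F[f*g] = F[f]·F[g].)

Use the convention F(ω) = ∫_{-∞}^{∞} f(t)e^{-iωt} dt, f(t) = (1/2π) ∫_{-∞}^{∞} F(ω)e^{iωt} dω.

F[f₁*f₂](ω) = \frac{4 \sqrt{91} \pi e^{- \frac{20 \omega^{2}}{91}}}{91}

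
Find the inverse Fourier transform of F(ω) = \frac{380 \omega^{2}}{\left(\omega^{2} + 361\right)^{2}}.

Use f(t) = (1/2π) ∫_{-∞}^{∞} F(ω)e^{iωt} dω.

f(t) = 5 \left(1 - 19 \left|{t}\right|\right) e^{- 19 \left|{t}\right|}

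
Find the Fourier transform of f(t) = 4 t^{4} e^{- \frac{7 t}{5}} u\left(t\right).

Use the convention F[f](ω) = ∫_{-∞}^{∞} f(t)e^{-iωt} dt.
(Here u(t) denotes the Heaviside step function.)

F(ω) = \frac{300000}{\left(5 i \omega + 7\right)^{5}}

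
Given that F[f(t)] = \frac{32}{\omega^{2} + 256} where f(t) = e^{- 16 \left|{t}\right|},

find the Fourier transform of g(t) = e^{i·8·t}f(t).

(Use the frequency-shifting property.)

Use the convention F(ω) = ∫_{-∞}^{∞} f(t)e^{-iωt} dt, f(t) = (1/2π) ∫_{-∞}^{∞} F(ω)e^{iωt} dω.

F[g](ω) = \frac{32}{\left(\omega - 8\right)^{2} + 256}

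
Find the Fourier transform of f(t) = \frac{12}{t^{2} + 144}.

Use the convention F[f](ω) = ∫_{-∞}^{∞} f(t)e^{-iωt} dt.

F(ω) = \pi e^{- 12 \left|{\omega}\right|}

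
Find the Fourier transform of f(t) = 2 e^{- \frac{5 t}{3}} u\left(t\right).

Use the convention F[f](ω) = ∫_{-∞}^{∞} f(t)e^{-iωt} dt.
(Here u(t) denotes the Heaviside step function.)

F(ω) = \frac{6}{3 i \omega + 5}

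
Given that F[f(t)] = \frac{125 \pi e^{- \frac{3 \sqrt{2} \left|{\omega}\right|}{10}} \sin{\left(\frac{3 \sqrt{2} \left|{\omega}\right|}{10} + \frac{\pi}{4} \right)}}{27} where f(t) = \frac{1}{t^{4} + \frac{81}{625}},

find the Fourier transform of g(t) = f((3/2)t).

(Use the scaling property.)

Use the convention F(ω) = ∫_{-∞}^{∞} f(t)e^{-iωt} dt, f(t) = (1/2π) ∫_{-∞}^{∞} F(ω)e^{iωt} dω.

F[g](ω) = \frac{250 \pi e^{- \frac{\sqrt{2} \left|{\omega}\right|}{5}} \sin{\left(\frac{\sqrt{2} \left|{\omega}\right|}{5} + \frac{\pi}{4} \right)}}{81}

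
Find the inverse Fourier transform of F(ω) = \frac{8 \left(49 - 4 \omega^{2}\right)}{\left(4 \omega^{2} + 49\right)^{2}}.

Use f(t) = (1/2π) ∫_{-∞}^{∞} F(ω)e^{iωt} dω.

f(t) = e^{- \frac{7 \left|{t}\right|}{2}} \left|{t}\right|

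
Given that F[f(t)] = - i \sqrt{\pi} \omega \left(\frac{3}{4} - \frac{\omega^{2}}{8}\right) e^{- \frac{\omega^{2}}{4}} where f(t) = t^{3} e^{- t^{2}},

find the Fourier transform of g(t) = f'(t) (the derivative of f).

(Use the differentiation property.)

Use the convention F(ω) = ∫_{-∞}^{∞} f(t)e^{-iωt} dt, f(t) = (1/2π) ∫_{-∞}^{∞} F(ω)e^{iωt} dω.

F[g](ω) = \frac{\sqrt{\pi} \omega^{2} \left(6 - \omega^{2}\right) e^{- \frac{\omega^{2}}{4}}}{8}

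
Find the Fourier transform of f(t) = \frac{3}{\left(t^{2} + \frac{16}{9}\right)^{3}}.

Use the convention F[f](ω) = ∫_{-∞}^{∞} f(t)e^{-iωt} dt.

F(ω) = \frac{81 \pi \left(16 \omega^{2} + 36 \left|{\omega}\right| + 27\right) e^{- \frac{4 \left|{\omega}\right|}{3}}}{8192}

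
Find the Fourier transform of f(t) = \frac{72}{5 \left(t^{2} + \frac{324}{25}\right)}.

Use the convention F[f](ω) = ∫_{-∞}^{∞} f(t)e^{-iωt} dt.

F(ω) = 4 \pi e^{- \frac{18 \left|{\omega}\right|}{5}}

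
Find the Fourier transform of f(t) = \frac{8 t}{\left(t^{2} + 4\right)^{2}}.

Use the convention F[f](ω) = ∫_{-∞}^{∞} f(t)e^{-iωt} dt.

F(ω) = - 2 i \pi \omega e^{- 2 \left|{\omega}\right|}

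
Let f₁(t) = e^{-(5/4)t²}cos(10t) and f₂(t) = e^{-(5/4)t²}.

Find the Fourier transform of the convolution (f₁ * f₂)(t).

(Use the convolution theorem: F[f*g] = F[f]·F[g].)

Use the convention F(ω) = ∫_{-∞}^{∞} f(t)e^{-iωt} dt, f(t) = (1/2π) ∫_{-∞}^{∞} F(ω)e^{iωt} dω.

F[f₁*f₂](ω) = \frac{2 \pi \left(e^{8 \omega} + 1\right) e^{- \frac{2 \omega^{2}}{5} - 4 \omega - 20}}{5}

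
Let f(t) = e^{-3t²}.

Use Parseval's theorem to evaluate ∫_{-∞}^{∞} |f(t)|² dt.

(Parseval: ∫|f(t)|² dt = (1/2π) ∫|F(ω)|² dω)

∫|f(t)|² dt = \frac{\sqrt{6} \sqrt{\pi}}{6}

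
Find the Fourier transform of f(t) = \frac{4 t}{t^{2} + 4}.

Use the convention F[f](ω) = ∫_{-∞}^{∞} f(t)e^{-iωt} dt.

F(ω) = - 4 i \pi e^{- 2 \left|{\omega}\right|} \operatorname{sign}{\left(\omega \right)}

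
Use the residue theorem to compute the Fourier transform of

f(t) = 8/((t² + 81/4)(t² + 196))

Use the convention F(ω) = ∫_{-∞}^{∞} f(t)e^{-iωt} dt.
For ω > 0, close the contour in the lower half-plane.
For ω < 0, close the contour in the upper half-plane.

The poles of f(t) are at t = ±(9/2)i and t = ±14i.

Let g(z) = f(z)e^{-iωz}; for large |z| the factor e^{-iωz} decays in the lower half-plane when ω > 0 and in the upper half-plane when ω < 0.

Case ω > 0 (lower half-plane, clockwise contour ⇒ F(ω) = -2πi·ΣRes):
  Res_{z = - \frac{9 i}{2}} g(z) = \frac{32 i e^{- \frac{9 \omega}{2}}}{6327}
  Res_{z = - 14 i} g(z) = - \frac{8 i e^{- 14 \omega}}{4921}
  F(ω) = -2πi·ΣRes = - \frac{16 \pi e^{- 14 \omega}}{4921} + \frac{64 \pi e^{- \frac{9 \omega}{2}}}{6327}

Case ω < 0 (upper half-plane, counterclockwise contour ⇒ F(ω) = +2πi·ΣRes):
  Res_{z = \frac{9 i}{2}} g(z) = - \frac{32 i e^{\frac{9 \omega}{2}}}{6327}
  Res_{z = 14 i} g(z) = \frac{8 i e^{14 \omega}}{4921}
  F(ω) = 2πi·ΣRes = \frac{16 \pi \left(28 e^{\frac{9 \omega}{2}} - 9 e^{14 \omega}\right)}{44289}

Both cases combine into a single formula in |ω|:

F(ω) = - \frac{16 \pi e^{- 14 \left|{\omega}\right|}}{4921} + \frac{64 \pi e^{- \frac{9 \left|{\omega}\right|}{2}}}{6327}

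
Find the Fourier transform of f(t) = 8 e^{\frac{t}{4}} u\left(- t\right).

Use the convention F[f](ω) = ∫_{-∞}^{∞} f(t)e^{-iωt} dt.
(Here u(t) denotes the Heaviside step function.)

F(ω) = \frac{32 i}{4 \omega + i}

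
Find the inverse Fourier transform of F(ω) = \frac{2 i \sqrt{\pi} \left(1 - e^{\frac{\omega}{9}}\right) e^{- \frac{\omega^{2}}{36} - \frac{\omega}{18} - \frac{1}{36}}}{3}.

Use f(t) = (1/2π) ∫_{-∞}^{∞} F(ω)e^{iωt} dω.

f(t) = 4 e^{- 9 t^{2}} \sin{\left(t \right)}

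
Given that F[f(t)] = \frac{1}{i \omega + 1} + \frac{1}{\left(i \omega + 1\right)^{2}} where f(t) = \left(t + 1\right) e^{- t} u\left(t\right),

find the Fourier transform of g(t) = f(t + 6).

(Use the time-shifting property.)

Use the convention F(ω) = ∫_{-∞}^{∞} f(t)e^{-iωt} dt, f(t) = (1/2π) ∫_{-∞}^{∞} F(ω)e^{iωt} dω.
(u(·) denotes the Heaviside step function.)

F[g](ω) = \frac{\left(- i \omega - 2\right) e^{6 i \omega}}{\omega^{2} - 2 i \omega - 1}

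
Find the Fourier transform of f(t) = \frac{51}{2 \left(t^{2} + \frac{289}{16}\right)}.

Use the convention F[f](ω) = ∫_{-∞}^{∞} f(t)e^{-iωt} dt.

F(ω) = 6 \pi e^{- \frac{17 \left|{\omega}\right|}{4}}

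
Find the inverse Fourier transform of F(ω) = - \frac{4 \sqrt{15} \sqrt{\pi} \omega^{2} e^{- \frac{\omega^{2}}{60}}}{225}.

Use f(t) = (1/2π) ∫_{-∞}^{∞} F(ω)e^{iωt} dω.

f(t) = 4 \left(60 t^{2} - 2\right) e^{- 15 t^{2}}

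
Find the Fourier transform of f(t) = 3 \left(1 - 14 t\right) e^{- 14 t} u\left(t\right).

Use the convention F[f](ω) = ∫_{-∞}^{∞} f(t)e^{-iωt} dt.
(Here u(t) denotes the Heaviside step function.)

F(ω) = \frac{3 i \omega}{- \omega^{2} + 28 i \omega + 196}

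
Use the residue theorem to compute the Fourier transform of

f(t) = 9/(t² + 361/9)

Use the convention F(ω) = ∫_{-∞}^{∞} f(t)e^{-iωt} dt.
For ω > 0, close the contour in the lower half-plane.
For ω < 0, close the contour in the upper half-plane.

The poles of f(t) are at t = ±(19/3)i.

Let g(z) = f(z)e^{-iωz}; for large |z| the factor e^{-iωz} decays in the lower half-plane when ω > 0 and in the upper half-plane when ω < 0.

Case ω > 0 (lower half-plane, clockwise contour ⇒ F(ω) = -2πi·ΣRes):
  Res_{z = - \frac{19 i}{3}} g(z) = \frac{27 i e^{- \frac{19 \omega}{3}}}{38}
  F(ω) = -2πi·ΣRes = \frac{27 \pi e^{- \frac{19 \omega}{3}}}{19}

Case ω < 0 (upper half-plane, counterclockwise contour ⇒ F(ω) = +2πi·ΣRes):
  Res_{z = \frac{19 i}{3}} g(z) = - \frac{27 i e^{\frac{19 \omega}{3}}}{38}
  F(ω) = 2πi·ΣRes = \frac{27 \pi e^{\frac{19 \omega}{3}}}{19}

Both cases combine into a single formula in |ω|:

F(ω) = \frac{27 \pi e^{- \frac{19 \left|{\omega}\right|}{3}}}{19}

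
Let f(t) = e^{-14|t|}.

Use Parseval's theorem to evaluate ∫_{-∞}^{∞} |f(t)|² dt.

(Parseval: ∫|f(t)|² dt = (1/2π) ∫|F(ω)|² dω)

∫|f(t)|² dt = \frac{1}{14}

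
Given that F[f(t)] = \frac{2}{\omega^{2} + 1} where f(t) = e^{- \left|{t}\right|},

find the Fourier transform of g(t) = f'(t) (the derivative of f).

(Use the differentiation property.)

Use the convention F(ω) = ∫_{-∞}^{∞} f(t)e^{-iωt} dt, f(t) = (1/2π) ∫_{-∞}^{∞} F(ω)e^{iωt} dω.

F[g](ω) = \frac{2 i \omega}{\omega^{2} + 1}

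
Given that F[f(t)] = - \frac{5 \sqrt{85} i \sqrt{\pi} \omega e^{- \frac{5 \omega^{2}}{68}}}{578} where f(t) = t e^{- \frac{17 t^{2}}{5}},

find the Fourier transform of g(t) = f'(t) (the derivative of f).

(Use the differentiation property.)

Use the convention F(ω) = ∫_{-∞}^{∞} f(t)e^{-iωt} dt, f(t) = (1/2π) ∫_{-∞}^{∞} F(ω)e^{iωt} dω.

F[g](ω) = \frac{5 \sqrt{85} \sqrt{\pi} \omega^{2} e^{- \frac{5 \omega^{2}}{68}}}{578}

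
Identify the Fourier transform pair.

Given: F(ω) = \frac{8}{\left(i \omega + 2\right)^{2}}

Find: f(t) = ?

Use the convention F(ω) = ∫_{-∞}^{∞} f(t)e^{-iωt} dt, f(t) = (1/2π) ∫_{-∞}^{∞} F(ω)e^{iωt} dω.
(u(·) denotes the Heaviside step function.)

f(t) = 8 t e^{- 2 t} u\left(t\right)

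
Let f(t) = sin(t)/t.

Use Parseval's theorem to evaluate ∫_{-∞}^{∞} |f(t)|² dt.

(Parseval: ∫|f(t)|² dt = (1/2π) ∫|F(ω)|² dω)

∫|f(t)|² dt = \pi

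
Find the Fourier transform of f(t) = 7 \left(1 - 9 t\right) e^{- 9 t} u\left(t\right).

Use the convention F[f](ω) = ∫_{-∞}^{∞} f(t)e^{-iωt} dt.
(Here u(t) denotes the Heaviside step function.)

F(ω) = \frac{7 i \omega}{- \omega^{2} + 18 i \omega + 81}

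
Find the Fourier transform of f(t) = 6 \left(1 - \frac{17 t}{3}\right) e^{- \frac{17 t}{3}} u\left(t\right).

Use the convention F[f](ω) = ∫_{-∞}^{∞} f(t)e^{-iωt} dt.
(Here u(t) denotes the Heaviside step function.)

F(ω) = \frac{54 i \omega}{- 9 \omega^{2} + 102 i \omega + 289}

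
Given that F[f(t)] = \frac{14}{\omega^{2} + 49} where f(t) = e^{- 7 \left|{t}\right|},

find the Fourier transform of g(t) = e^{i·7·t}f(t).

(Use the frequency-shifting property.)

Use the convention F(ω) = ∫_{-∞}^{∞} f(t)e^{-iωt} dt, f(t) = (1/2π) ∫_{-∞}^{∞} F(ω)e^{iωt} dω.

F[g](ω) = \frac{14}{\left(\omega - 7\right)^{2} + 49}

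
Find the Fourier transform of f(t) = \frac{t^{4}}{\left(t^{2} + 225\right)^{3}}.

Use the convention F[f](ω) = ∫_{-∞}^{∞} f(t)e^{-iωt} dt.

F(ω) = \frac{\pi \left(75 \omega^{2} - 25 \left|{\omega}\right| + 1\right) e^{- 15 \left|{\omega}\right|}}{40}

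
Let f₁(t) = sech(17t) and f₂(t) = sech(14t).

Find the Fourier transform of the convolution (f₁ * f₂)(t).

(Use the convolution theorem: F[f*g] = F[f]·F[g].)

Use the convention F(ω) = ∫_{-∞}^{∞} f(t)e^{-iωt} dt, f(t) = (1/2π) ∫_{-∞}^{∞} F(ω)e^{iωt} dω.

F[f₁*f₂](ω) = \frac{\pi^{2}}{238 \cosh{\left(\frac{\pi \omega}{34} \right)} \cosh{\left(\frac{\pi \omega}{28} \right)}}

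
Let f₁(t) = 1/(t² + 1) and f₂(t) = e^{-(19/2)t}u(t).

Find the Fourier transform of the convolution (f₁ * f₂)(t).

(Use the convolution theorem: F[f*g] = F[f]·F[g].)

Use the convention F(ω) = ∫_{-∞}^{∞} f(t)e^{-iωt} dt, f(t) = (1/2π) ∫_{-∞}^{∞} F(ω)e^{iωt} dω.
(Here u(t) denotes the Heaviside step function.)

F[f₁*f₂](ω) = \frac{2 \pi e^{- \left|{\omega}\right|}}{2 i \omega + 19}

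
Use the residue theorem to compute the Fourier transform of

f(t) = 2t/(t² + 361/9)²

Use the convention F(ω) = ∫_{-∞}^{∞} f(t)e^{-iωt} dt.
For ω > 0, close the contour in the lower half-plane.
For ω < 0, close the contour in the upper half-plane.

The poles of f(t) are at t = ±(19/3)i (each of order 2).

Let g(z) = f(z)e^{-iωz}; for large |z| the factor e^{-iωz} decays in the lower half-plane when ω > 0 and in the upper half-plane when ω < 0.

Case ω > 0 (lower half-plane, clockwise contour ⇒ F(ω) = -2πi·ΣRes):
  Res_{z = - \frac{19 i}{3}} g(z) = \frac{3 \omega e^{- \frac{19 \omega}{3}}}{38} (pole of order 2)
  F(ω) = -2πi·ΣRes = - \frac{3 i \pi \omega e^{- \frac{19 \omega}{3}}}{19}

Case ω < 0 (upper half-plane, counterclockwise contour ⇒ F(ω) = +2πi·ΣRes):
  Res_{z = \frac{19 i}{3}} g(z) = - \frac{3 \omega e^{\frac{19 \omega}{3}}}{38} (pole of order 2)
  F(ω) = 2πi·ΣRes = - \frac{3 i \pi \omega e^{\frac{19 \omega}{3}}}{19}

Both cases combine into a single formula in |ω|:

F(ω) = - \frac{3 i \pi \omega e^{- \frac{19 \left|{\omega}\right|}{3}}}{19}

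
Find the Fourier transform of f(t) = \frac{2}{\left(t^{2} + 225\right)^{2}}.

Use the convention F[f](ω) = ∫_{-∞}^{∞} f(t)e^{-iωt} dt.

F(ω) = \frac{\pi \left(15 \left|{\omega}\right| + 1\right) e^{- 15 \left|{\omega}\right|}}{3375}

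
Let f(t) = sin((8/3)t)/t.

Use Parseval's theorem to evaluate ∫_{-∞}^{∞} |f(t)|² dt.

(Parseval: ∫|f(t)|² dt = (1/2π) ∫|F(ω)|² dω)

∫|f(t)|² dt = \frac{8 \pi}{3}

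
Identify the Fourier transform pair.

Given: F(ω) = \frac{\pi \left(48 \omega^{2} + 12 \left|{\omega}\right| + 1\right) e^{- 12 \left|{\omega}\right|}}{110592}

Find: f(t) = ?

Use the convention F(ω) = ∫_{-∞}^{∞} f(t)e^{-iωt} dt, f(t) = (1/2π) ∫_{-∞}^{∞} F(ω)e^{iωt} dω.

f(t) = \frac{6}{\left(t^{2} + 144\right)^{3}}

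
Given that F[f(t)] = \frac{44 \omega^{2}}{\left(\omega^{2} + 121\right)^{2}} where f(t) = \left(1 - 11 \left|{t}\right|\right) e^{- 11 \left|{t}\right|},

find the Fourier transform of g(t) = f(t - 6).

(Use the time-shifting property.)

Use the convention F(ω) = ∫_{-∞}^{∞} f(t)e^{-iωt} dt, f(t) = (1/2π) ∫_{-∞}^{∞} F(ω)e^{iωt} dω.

F[g](ω) = \frac{44 \omega^{2} e^{- 6 i \omega}}{\left(\omega^{2} + 121\right)^{2}}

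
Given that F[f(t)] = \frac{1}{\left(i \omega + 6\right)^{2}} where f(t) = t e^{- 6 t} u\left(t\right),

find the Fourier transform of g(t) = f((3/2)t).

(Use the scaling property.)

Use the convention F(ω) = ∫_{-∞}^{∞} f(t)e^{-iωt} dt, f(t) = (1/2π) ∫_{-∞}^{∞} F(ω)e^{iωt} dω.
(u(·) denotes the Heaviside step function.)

F[g](ω) = \frac{3}{2 \left(i \omega + 9\right)^{2}}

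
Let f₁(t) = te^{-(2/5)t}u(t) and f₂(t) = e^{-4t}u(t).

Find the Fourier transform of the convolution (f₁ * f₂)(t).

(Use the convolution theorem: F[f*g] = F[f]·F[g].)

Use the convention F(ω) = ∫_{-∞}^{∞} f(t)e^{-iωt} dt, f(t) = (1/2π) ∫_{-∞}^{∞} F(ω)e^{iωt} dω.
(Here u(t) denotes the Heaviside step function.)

F[f₁*f₂](ω) = \frac{25}{\left(i \omega + 4\right) \left(5 i \omega + 2\right)^{2}}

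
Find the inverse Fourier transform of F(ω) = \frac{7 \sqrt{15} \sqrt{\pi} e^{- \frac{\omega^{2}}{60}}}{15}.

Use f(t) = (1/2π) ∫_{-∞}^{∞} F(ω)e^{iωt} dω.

f(t) = 7 e^{- 15 t^{2}}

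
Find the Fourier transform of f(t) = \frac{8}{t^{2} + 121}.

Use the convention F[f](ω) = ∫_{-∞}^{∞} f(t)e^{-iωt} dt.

F(ω) = \frac{8 \pi e^{- 11 \left|{\omega}\right|}}{11}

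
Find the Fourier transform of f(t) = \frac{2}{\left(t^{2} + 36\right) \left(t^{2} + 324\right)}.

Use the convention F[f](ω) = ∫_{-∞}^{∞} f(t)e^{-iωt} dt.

F(ω) = \frac{\pi \left(3 e^{12 \left|{\omega}\right|} - 1\right) e^{- 18 \left|{\omega}\right|}}{2592}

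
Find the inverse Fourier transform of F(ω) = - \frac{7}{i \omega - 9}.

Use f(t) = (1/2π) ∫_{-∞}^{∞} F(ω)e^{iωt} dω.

f(t) = 7 e^{9 t} u\left(- t\right)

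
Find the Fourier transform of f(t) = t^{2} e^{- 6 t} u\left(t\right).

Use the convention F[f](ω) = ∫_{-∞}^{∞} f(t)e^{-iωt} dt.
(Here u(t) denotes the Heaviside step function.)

F(ω) = \frac{2}{\left(i \omega + 6\right)^{3}}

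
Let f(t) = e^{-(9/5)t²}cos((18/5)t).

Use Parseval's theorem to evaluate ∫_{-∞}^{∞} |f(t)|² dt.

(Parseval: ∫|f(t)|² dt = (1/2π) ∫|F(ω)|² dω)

∫|f(t)|² dt = \frac{\sqrt{10} \sqrt{\pi} \left(1 + e^{\frac{18}{5}}\right)}{12 e^{\frac{18}{5}}}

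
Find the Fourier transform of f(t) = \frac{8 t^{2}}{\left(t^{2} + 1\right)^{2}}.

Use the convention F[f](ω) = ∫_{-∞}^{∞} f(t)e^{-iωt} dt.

F(ω) = 4 \pi \left(1 - \left|{\omega}\right|\right) e^{- \left|{\omega}\right|}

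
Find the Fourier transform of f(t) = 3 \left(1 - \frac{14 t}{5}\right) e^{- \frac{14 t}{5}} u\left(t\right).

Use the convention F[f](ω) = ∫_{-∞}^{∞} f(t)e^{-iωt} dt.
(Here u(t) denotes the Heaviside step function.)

F(ω) = \frac{75 i \omega}{- 25 \omega^{2} + 140 i \omega + 196}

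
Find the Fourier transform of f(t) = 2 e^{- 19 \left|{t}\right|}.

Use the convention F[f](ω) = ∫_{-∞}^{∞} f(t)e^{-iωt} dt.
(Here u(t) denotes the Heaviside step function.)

F(ω) = \frac{76}{\omega^{2} + 361}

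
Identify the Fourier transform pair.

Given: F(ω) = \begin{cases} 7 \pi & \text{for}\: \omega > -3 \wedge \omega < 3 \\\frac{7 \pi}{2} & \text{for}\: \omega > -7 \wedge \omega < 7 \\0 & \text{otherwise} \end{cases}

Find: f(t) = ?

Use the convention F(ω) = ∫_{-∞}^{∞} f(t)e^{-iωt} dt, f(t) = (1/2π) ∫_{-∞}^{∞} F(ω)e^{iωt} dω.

f(t) = \frac{7 \sin{\left(5 t \right)} \cos{\left(2 t \right)}}{t}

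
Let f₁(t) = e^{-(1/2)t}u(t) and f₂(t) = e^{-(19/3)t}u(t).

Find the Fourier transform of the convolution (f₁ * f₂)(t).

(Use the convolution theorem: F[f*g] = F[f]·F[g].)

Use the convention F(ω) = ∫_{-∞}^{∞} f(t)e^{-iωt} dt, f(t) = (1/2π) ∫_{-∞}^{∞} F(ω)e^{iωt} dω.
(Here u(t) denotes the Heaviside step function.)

F[f₁*f₂](ω) = \frac{6}{- 6 \omega^{2} + 41 i \omega + 19}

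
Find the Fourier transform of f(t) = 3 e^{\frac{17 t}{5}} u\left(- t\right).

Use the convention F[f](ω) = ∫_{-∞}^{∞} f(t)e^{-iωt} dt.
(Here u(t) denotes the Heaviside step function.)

F(ω) = - \frac{15}{5 i \omega - 17}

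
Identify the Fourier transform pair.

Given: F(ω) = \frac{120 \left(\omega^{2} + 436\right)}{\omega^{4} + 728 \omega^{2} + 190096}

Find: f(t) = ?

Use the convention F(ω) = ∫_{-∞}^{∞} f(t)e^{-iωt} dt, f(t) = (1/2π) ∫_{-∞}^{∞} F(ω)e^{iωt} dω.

f(t) = 3 e^{- 20 \left|{t}\right|} \cos{\left(6 \left|{t}\right| \right)}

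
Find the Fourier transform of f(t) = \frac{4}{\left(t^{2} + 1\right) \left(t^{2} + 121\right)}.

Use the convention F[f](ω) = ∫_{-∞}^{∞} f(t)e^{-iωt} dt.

F(ω) = \frac{\pi e^{- \left|{\omega}\right|}}{30} - \frac{\pi e^{- 11 \left|{\omega}\right|}}{330}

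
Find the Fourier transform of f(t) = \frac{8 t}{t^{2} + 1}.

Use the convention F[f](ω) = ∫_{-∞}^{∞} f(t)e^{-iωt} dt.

F(ω) = - 8 i \pi e^{- \left|{\omega}\right|} \operatorname{sign}{\left(\omega \right)}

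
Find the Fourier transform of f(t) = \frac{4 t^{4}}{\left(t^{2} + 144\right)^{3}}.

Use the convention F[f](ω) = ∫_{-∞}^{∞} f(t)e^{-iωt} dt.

F(ω) = \frac{\pi \left(48 \omega^{2} - 20 \left|{\omega}\right| + 1\right) e^{- 12 \left|{\omega}\right|}}{8}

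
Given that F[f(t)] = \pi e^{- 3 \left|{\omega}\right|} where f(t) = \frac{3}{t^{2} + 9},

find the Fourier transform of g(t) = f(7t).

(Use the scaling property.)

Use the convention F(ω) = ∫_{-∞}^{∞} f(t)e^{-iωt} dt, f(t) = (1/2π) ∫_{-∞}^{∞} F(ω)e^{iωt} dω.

F[g](ω) = \frac{\pi e^{- \frac{3 \left|{\omega}\right|}{7}}}{7}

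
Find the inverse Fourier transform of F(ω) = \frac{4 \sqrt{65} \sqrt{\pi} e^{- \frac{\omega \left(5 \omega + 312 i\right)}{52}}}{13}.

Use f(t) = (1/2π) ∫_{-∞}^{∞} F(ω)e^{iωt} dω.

f(t) = 4 e^{- \frac{13 \left(t - 6\right)^{2}}{5}}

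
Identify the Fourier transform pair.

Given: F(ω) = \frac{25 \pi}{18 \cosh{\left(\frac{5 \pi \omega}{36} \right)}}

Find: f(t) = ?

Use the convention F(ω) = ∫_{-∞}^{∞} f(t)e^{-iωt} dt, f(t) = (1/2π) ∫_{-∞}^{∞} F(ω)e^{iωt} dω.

f(t) = \frac{5}{\cosh{\left(\frac{18 t}{5} \right)}}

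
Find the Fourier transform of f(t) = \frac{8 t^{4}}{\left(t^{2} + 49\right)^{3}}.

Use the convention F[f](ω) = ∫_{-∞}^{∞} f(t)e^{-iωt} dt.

F(ω) = \frac{\pi \left(49 \omega^{2} - 35 \left|{\omega}\right| + 3\right) e^{- 7 \left|{\omega}\right|}}{7}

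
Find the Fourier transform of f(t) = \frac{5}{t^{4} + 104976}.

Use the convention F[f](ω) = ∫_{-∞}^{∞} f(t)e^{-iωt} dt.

F(ω) = \frac{5 \pi e^{- 9 \sqrt{2} \left|{\omega}\right|} \sin{\left(9 \sqrt{2} \left|{\omega}\right| + \frac{\pi}{4} \right)}}{5832}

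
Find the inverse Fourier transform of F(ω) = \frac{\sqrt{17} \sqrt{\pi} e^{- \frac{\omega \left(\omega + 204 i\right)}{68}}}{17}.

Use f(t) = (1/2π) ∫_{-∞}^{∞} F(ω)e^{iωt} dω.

f(t) = e^{- 17 \left(t - 3\right)^{2}}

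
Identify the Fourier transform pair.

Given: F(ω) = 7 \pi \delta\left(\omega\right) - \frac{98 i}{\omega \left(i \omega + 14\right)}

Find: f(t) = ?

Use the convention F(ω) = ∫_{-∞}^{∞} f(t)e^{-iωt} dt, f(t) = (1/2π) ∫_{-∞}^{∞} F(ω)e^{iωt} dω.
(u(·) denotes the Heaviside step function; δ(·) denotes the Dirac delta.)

f(t) = 7 \left(1 - e^{- 14 t}\right) u\left(t\right)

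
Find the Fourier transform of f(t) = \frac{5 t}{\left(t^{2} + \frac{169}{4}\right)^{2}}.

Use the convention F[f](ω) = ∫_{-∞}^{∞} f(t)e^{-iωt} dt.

F(ω) = - \frac{5 i \pi \omega e^{- \frac{13 \left|{\omega}\right|}{2}}}{13}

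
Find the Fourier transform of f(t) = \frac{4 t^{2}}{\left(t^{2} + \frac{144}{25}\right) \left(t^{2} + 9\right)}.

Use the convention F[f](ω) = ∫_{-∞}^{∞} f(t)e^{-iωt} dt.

F(ω) = \frac{100 \pi e^{- 3 \left|{\omega}\right|}}{27} - \frac{80 \pi e^{- \frac{12 \left|{\omega}\right|}{5}}}{27}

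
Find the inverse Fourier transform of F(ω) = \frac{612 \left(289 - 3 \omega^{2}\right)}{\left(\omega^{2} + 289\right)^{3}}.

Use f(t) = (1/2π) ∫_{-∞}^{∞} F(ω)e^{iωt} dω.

f(t) = 9 t^{2} e^{- 17 \left|{t}\right|}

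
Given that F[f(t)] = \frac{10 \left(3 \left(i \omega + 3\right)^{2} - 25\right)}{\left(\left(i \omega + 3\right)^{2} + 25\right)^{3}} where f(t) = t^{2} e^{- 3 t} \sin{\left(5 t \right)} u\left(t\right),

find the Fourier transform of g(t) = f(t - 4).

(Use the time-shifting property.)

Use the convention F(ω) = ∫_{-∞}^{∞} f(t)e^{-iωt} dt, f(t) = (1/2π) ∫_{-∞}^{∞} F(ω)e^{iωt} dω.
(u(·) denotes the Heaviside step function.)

F[g](ω) = \frac{10 \left(3 \left(i \omega + 3\right)^{2} - 25\right) e^{- 4 i \omega}}{\left(\left(i \omega + 3\right)^{2} + 25\right)^{3}}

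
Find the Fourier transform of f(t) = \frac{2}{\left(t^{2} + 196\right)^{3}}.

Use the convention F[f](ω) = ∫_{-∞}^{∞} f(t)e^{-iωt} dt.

F(ω) = \frac{\pi \left(196 \omega^{2} + 42 \left|{\omega}\right| + 3\right) e^{- 14 \left|{\omega}\right|}}{2151296}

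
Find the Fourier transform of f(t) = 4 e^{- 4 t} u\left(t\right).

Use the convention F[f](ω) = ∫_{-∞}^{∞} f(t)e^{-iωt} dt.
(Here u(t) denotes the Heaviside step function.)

F(ω) = \frac{4}{i \omega + 4}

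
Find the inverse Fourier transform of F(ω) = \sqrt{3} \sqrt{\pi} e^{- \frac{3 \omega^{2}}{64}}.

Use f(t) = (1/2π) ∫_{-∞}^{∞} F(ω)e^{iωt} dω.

f(t) = 4 e^{- \frac{16 t^{2}}{3}}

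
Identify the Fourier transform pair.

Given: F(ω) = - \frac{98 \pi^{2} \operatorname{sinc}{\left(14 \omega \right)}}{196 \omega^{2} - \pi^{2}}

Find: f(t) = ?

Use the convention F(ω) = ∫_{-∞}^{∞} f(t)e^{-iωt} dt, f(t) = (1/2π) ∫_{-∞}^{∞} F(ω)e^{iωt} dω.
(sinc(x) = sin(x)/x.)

f(t) = 7 \left(\begin{cases} \frac{\cos{\left(\frac{\pi t}{14} \right)}}{2} + \frac{1}{2} & \text{for}\: \left|{t}\right| < 14 \\0 & \text{otherwise} \end{cases}\right)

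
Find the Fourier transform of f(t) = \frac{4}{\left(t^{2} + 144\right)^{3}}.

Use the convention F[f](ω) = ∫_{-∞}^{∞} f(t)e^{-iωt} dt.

F(ω) = \frac{\pi \left(48 \omega^{2} + 12 \left|{\omega}\right| + 1\right) e^{- 12 \left|{\omega}\right|}}{165888}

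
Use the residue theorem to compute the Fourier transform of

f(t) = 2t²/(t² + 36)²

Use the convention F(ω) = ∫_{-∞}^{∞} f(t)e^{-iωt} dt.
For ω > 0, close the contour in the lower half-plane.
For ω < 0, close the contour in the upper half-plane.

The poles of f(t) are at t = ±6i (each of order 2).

Let g(z) = f(z)e^{-iωz}; for large |z| the factor e^{-iωz} decays in the lower half-plane when ω > 0 and in the upper half-plane when ω < 0.

Case ω > 0 (lower half-plane, clockwise contour ⇒ F(ω) = -2πi·ΣRes):
  Res_{z = - 6 i} g(z) = \frac{i \left(1 - 6 \omega\right) e^{- 6 \omega}}{12} (pole of order 2)
  F(ω) = -2πi·ΣRes = \frac{\pi \left(1 - 6 \omega\right) e^{- 6 \omega}}{6}

Case ω < 0 (upper half-plane, counterclockwise contour ⇒ F(ω) = +2πi·ΣRes):
  Res_{z = 6 i} g(z) = \frac{i \left(- 6 \omega - 1\right) e^{6 \omega}}{12} (pole of order 2)
  F(ω) = 2πi·ΣRes = \frac{\pi \left(6 \omega + 1\right) e^{6 \omega}}{6}

Both cases combine into a single formula in |ω|:

F(ω) = \frac{\pi \left(1 - 6 \left|{\omega}\right|\right) e^{- 6 \left|{\omega}\right|}}{6}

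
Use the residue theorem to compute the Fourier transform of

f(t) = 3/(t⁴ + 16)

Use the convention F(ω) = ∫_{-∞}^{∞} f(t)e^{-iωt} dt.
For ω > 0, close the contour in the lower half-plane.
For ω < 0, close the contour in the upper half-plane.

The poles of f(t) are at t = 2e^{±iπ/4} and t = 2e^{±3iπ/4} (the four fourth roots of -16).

Let g(z) = f(z)e^{-iωz}; for large |z| the factor e^{-iωz} decays in the lower half-plane when ω > 0 and in the upper half-plane when ω < 0.

Case ω > 0 (lower half-plane, clockwise contour ⇒ F(ω) = -2πi·ΣRes):
  Res_{z = - \sqrt{2} - \sqrt{2} i} g(z) = \frac{3 \sqrt{2} i \left(1 - i\right) e^{\sqrt{2} \omega \left(-1 + i\right)}}{64}
  Res_{z = \sqrt{2} - \sqrt{2} i} g(z) = \frac{3 \sqrt{2} i \left(1 + i\right) e^{- \sqrt{2} \omega \left(1 + i\right)}}{64}
  F(ω) = -2πi·ΣRes = \frac{3 \sqrt{2} \pi \left(1 - i\right) \left(e^{2 \sqrt{2} i \omega} + i\right) e^{- \sqrt{2} \omega \left(1 + i\right)}}{32} = \frac{3 \pi e^{- \sqrt{2} \omega} \sin{\left(\sqrt{2} \omega + \frac{\pi}{4} \right)}}{8}

Case ω < 0 (upper half-plane, counterclockwise contour ⇒ F(ω) = +2πi·ΣRes):
  Res_{z = \sqrt{2} + \sqrt{2} i} g(z) = \frac{3 \sqrt{2} i \left(-1 + i\right) e^{\sqrt{2} \omega \left(1 - i\right)}}{64}
  Res_{z = - \sqrt{2} + \sqrt{2} i} g(z) = \frac{3 \sqrt{2} \left(1 - i\right) e^{\sqrt{2} \omega \left(1 + i\right)}}{64}
  F(ω) = 2πi·ΣRes = - \frac{3 \sqrt{2} i \pi \left(i \left(1 - i\right) e^{\sqrt{2} \omega \left(1 - i\right)} - \left(1 - i\right) e^{\sqrt{2} \omega \left(1 + i\right)}\right)}{32} = \frac{3 \pi e^{\sqrt{2} \omega} \cos{\left(\sqrt{2} \omega + \frac{\pi}{4} \right)}}{8}

Both cases combine into a single formula in |ω|:

F(ω) = \frac{3 \pi e^{- \sqrt{2} \left|{\omega}\right|} \sin{\left(\sqrt{2} \left|{\omega}\right| + \frac{\pi}{4} \right)}}{8}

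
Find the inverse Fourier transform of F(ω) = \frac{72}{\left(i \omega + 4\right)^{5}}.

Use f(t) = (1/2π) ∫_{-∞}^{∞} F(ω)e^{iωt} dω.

f(t) = 3 t^{4} e^{- 4 t} u\left(t\right)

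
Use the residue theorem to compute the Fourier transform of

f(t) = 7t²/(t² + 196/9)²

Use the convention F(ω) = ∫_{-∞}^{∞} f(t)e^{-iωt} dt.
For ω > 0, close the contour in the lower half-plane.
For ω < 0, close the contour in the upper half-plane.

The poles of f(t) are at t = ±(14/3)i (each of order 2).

Let g(z) = f(z)e^{-iωz}; for large |z| the factor e^{-iωz} decays in the lower half-plane when ω > 0 and in the upper half-plane when ω < 0.

Case ω > 0 (lower half-plane, clockwise contour ⇒ F(ω) = -2πi·ΣRes):
  Res_{z = - \frac{14 i}{3}} g(z) = \frac{i \left(3 - 14 \omega\right) e^{- \frac{14 \omega}{3}}}{8} (pole of order 2)
  F(ω) = -2πi·ΣRes = \frac{\pi \left(3 - 14 \omega\right) e^{- \frac{14 \omega}{3}}}{4}

Case ω < 0 (upper half-plane, counterclockwise contour ⇒ F(ω) = +2πi·ΣRes):
  Res_{z = \frac{14 i}{3}} g(z) = \frac{i \left(- 14 \omega - 3\right) e^{\frac{14 \omega}{3}}}{8} (pole of order 2)
  F(ω) = 2πi·ΣRes = \frac{\pi \left(14 \omega + 3\right) e^{\frac{14 \omega}{3}}}{4}

Both cases combine into a single formula in |ω|:

F(ω) = \frac{\pi \left(3 - 14 \left|{\omega}\right|\right) e^{- \frac{14 \left|{\omega}\right|}{3}}}{4}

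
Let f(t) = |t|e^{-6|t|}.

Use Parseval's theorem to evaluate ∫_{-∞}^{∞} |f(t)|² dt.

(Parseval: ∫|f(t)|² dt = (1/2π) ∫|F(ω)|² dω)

∫|f(t)|² dt = \frac{1}{432}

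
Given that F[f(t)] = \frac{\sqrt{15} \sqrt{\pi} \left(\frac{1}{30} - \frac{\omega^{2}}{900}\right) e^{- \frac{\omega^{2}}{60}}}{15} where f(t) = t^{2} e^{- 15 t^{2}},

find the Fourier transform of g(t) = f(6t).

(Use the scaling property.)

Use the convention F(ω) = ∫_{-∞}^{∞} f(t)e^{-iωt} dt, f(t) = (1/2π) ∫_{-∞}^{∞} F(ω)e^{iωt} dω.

F[g](ω) = \frac{\sqrt{15} \sqrt{\pi} \left(1080 - \omega^{2}\right) e^{- \frac{\omega^{2}}{2160}}}{2916000}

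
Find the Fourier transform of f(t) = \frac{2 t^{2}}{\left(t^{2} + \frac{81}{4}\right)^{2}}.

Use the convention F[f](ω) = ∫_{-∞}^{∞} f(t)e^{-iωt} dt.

F(ω) = \frac{\pi \left(2 - 9 \left|{\omega}\right|\right) e^{- \frac{9 \left|{\omega}\right|}{2}}}{9}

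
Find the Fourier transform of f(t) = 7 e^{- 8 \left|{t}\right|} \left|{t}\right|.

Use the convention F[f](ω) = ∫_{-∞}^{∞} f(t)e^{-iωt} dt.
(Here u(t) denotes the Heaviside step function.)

F(ω) = \frac{14 \left(64 - \omega^{2}\right)}{\left(\omega^{2} + 64\right)^{2}}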